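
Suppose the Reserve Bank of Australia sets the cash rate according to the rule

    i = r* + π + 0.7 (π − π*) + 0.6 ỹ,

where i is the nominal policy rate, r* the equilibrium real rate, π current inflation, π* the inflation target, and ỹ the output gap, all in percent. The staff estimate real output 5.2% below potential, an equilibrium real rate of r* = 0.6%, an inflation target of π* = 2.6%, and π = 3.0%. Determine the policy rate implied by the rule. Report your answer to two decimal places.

0.76%

Output 5.2% below potential → ỹ = -5.2.
i = 0.6 + 3.0 + 0.7 × (3.0 − 2.6) + 0.6 × (-5.2)
   = 0.6 + 3 + 0.28 − 3.12 = 0.76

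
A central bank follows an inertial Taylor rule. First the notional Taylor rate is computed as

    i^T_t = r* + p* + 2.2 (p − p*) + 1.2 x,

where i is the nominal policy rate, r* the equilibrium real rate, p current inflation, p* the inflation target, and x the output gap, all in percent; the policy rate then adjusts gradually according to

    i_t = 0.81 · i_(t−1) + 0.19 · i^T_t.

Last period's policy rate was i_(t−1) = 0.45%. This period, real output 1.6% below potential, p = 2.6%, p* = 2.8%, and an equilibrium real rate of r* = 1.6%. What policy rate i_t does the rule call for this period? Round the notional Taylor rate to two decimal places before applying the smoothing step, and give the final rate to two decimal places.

0.75%

Output 1.6% below potential → x = -1.6.
i^T_t = 1.6 + 2.8 + 2.2 × (2.6 − 2.8) + 1.2 × (-1.6)
   = 1.6 + 2.8 − 0.44 − 1.92 = 2.04
i_t = 0.81 × 0.45 + 0.19 × 2.04 = 0.3645 + 0.3876 = 0.75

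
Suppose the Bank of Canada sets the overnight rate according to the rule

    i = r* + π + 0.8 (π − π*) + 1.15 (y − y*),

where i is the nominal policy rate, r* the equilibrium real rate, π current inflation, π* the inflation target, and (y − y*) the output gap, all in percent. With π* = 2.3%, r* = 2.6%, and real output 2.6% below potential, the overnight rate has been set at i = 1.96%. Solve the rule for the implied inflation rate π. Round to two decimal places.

2.33%

Output 2.6% below potential → (y − y*) = -2.6.
Collecting π: i = r* + (1 + 0.8) π − 0.8 π* + 1.15 (y − y*)
1.8 π = 1.96 − 2.6 + 0.8 × 2.3 − 1.15 × (-2.6) = 4.19
π = 4.19 / 1.8 = 2.33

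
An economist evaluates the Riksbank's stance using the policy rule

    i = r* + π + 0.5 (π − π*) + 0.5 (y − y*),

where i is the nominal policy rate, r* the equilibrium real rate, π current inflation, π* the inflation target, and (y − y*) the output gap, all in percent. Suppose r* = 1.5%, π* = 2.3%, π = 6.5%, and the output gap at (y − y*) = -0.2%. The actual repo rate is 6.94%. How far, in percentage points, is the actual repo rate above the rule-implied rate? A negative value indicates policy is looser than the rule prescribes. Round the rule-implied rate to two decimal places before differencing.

i = 1.5 + 6.5 + 0.5 × (6.5 − 2.3) + 0.5 × (-0.2)
   = 1.5 + 6.5 + 2.1 − 0.1 = 10.00
Deviation = 6.94 − 10.00 = -3.06 pp.

-3.06 pp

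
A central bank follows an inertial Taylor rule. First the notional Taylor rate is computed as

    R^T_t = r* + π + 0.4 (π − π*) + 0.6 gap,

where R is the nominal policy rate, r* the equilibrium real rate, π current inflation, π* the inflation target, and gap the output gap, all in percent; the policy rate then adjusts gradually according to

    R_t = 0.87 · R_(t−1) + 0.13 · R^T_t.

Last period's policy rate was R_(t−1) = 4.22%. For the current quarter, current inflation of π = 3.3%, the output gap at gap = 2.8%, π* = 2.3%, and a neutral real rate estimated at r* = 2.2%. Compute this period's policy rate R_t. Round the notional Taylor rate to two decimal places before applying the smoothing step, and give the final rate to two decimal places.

R^T_t = 2.2 + 3.3 + 0.4 × (3.3 − 2.3) + 0.6 × 2.8
   = 2.2 + 3.3 + 0.4 + 1.68 = 7.58
R_t = 0.87 × 4.22 + 0.13 × 7.58 = 3.6714 + 0.9854 = 4.66

4.66%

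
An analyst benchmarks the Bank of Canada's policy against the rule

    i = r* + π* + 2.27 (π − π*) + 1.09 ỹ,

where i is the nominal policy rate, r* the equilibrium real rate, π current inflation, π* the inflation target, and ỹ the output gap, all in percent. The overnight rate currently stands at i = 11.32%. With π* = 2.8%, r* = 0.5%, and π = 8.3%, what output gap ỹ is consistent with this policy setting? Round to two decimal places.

1.09 ỹ = 11.32 − 0.5 − 2.8 − 2.27 × (8.3 − 2.8) = -4.465
ỹ = -4.465 / 1.09 = -4.10

-4.10%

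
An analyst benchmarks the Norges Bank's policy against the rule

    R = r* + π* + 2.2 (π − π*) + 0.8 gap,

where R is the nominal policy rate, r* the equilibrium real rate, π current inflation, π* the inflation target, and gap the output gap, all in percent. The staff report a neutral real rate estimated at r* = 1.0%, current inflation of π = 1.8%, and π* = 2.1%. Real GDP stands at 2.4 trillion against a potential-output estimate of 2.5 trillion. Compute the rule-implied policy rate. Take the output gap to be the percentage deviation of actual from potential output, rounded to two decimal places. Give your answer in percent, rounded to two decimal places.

Output gap = 100 × (2.4 − 2.5) / 2.5 = -4.00%.
R = 1.00 + 2.10 + 2.2 × (1.80 − 2.10) + 0.8 × (-4.00)
   = 1.00 + 2.1 − 0.66 − 3.2 = -0.76

-0.76%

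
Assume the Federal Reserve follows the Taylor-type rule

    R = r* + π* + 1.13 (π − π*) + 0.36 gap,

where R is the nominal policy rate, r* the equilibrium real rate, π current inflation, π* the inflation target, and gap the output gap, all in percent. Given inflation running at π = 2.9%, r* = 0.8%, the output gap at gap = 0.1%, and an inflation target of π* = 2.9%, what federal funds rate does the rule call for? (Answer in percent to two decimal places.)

R = 0.8 + 2.9 + 1.13 × (2.9 − 2.9) + 0.36 × 0.1
   = 0.8 + 2.9 + 0 + 0.036 = 3.74

3.74%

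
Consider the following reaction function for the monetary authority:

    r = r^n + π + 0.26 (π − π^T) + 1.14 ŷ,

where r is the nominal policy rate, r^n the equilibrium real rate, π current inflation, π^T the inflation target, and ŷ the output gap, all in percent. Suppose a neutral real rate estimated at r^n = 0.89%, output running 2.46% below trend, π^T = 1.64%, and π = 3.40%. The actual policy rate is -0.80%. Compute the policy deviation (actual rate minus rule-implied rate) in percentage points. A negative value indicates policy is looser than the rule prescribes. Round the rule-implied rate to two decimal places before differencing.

-2.74 pp

Output 2.46% below potential → ŷ = -2.46.
r = 0.89 + 3.40 + 0.26 × (3.40 − 1.64) + 1.14 × (-2.46)
   = 0.89 + 3.4 + 0.4576 − 2.8044 = 1.94
Deviation = -0.80 − 1.94 = -2.74 pp.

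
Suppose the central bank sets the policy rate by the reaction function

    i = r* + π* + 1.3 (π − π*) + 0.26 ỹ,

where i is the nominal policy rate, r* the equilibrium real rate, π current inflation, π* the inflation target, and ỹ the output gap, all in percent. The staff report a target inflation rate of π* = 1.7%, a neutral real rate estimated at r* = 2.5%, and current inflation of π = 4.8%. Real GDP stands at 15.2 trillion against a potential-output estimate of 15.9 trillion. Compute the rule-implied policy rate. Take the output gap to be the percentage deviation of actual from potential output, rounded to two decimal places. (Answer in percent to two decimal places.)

Output gap = 100 × (15.2 − 15.9) / 15.9 = -4.40%.
i = 2.50 + 1.70 + 1.3 × (4.80 − 1.70) + 0.26 × (-4.40)
   = 2.50 + 1.7 + 4.03 − 1.144 = 7.09

7.09%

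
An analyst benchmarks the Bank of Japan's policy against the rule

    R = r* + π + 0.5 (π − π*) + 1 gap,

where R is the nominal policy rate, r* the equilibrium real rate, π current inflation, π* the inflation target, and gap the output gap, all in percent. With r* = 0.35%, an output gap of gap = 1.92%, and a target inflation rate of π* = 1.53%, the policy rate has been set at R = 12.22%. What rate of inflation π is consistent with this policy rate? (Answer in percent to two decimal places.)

7.14%

Collecting π: R = r* + (1 + 0.5) π − 0.5 π* + 1 gap
1.5 π = 12.22 − 0.35 + 0.5 × 1.53 − 1 × 1.92 = 10.715
π = 10.715 / 1.5 = 7.14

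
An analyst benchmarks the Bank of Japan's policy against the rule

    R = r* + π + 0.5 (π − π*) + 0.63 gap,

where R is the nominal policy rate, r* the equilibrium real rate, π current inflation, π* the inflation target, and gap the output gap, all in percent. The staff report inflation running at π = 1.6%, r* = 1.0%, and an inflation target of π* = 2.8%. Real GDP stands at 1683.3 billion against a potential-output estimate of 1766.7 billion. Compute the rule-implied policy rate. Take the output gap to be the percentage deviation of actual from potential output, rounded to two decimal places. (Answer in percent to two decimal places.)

-0.97%

Output gap = 100 × (1683.3 − 1766.7) / 1766.7 = -4.72%.
R = 1.00 + 1.60 + 0.5 × (1.60 − 2.80) + 0.63 × (-4.72)
   = 1.00 + 1.6 − 0.6 − 2.9736 = -0.97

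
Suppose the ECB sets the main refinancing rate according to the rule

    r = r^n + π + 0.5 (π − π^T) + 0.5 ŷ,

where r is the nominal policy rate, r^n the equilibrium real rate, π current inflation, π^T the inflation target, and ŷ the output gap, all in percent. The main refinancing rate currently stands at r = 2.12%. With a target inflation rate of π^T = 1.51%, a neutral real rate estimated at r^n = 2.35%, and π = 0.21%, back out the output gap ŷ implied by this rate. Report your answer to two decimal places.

0.5 ŷ = 2.12 − 2.35 − 0.21 − 0.5 × (0.21 − 1.51) = 0.21
ŷ = 0.21 / 0.5 = 0.42

0.42%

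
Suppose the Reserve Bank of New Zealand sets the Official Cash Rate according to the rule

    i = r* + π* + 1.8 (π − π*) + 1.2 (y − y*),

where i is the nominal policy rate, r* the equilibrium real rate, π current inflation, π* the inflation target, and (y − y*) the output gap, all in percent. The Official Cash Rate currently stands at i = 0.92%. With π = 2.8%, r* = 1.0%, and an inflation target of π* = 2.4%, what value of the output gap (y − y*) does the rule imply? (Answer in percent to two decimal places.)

-2.67%

1.2 (y − y*) = 0.92 − 1.0 − 2.4 − 1.8 × (2.8 − 2.4) = -3.2
(y − y*) = -3.2 / 1.2 = -2.67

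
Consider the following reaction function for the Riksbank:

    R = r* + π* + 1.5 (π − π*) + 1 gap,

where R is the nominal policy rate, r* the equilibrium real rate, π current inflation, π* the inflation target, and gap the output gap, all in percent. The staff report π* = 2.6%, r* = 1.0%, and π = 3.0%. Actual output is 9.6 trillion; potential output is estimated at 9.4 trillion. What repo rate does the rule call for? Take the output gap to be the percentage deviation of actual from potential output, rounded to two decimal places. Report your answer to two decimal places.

6.33%

Output gap = 100 × (9.6 − 9.4) / 9.4 = 2.13%.
R = 1.00 + 2.60 + 1.5 × (3.00 − 2.60) + 1 × 2.13
   = 1.00 + 2.6 + 0.6 + 2.13 = 6.33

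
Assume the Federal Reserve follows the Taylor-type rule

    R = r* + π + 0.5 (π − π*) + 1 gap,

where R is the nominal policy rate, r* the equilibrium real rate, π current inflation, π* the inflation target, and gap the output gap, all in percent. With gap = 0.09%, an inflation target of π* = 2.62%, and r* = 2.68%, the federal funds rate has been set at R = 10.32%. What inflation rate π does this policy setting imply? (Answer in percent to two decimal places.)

5.91%

Collecting π: R = r* + (1 + 0.5) π − 0.5 π* + 1 gap
1.5 π = 10.32 − 2.68 + 0.5 × 2.62 − 1 × 0.09 = 8.86
π = 8.86 / 1.5 = 5.91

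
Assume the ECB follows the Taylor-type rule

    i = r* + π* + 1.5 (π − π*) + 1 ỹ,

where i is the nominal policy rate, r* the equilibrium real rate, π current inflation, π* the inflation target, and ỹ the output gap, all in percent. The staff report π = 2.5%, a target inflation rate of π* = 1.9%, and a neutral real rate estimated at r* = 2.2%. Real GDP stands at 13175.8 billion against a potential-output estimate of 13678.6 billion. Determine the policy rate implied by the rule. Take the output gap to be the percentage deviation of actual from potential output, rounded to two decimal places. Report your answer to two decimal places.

1.32%

Output gap = 100 × (13175.8 − 13678.6) / 13678.6 = -3.68%.
i = 2.20 + 1.90 + 1.5 × (2.50 − 1.90) + 1 × (-3.68)
   = 2.20 + 1.9 + 0.9 − 3.68 = 1.32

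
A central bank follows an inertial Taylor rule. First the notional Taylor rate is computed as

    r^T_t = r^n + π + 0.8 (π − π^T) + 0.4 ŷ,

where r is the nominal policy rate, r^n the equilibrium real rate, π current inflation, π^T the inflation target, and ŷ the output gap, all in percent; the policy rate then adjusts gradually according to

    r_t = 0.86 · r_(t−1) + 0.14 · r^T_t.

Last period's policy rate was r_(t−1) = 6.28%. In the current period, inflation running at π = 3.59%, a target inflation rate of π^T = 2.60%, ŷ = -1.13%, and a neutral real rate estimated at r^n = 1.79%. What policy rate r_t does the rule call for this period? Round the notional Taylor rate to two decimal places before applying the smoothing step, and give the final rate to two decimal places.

6.20%

r^T_t = 1.79 + 3.59 + 0.8 × (3.59 − 2.60) + 0.4 × (-1.13)
   = 1.79 + 3.59 + 0.792 − 0.452 = 5.72
r_t = 0.86 × 6.28 + 0.14 × 5.72 = 5.4008 + 0.8008 = 6.20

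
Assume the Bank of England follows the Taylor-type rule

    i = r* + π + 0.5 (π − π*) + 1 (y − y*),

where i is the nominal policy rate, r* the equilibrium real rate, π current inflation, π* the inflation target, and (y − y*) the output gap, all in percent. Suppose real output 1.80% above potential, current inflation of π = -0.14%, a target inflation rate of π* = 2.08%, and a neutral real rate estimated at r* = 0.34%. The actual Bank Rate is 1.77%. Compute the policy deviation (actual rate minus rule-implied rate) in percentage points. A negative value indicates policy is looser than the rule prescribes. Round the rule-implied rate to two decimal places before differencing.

Output 1.80% above potential → (y − y*) = 1.80.
i = 0.34 + (-0.14) + 0.5 × (-0.14 − 2.08) + 1 × 1.80
   = 0.34 − 0.14 − 1.11 + 1.8 = 0.89
Deviation = 1.77 − 0.89 = 0.88 pp.

0.88 pp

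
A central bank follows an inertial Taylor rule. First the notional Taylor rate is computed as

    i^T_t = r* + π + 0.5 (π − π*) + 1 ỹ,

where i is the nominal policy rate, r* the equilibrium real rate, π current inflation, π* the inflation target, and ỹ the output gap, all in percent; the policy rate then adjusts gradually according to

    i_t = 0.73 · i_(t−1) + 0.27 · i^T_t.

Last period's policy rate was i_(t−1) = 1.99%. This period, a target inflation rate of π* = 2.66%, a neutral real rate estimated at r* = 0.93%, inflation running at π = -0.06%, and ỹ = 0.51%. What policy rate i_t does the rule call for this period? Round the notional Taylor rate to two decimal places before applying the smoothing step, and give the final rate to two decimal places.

1.46%

i^T_t = 0.93 + (-0.06) + 0.5 × (-0.06 − 2.66) + 1 × 0.51
   = 0.93 − 0.06 − 1.36 + 0.51 = 0.02
i_t = 0.73 × 1.99 + 0.27 × 0.02 = 1.4527 + 0.0054 = 1.46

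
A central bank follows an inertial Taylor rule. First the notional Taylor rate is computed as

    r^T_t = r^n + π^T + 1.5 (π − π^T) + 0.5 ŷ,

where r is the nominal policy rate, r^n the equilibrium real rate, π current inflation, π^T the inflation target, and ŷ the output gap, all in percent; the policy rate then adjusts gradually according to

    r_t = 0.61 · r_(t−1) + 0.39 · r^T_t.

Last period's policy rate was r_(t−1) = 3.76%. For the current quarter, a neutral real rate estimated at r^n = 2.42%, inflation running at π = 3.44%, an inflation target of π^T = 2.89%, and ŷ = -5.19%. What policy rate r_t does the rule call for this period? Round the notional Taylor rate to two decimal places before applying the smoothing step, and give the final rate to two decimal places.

3.67%

r^T_t = 2.42 + 2.89 + 1.5 × (3.44 − 2.89) + 0.5 × (-5.19)
   = 2.42 + 2.89 + 0.825 − 2.595 = 3.54
r_t = 0.61 × 3.76 + 0.39 × 3.54 = 2.2936 + 1.3806 = 3.67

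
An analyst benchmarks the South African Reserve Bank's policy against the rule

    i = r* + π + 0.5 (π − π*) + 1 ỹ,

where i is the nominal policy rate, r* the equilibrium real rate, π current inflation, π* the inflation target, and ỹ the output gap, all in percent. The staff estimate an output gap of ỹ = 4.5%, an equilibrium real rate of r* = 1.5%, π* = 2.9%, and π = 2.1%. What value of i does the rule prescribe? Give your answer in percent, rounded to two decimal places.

7.70%

i = 1.5 + 2.1 + 0.5 × (2.1 − 2.9) + 1 × 4.5
   = 1.5 + 2.1 − 0.4 + 4.5 = 7.70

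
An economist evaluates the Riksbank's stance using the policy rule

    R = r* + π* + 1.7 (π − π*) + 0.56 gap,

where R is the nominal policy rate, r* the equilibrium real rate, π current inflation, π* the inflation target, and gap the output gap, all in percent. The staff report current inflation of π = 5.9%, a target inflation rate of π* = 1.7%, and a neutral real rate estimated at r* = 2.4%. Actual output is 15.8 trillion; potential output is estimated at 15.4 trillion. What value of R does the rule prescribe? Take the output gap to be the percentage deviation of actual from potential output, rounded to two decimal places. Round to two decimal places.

12.70%

Output gap = 100 × (15.8 − 15.4) / 15.4 = 2.60%.
R = 2.40 + 1.70 + 1.7 × (5.90 − 1.70) + 0.56 × 2.60
   = 2.40 + 1.7 + 7.14 + 1.456 = 12.70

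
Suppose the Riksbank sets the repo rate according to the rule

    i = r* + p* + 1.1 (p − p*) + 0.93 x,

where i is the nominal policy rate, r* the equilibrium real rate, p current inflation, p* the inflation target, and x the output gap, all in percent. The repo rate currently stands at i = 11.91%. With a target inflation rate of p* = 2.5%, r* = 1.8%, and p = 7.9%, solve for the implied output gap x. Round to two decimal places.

0.93 x = 11.91 − 1.8 − 2.5 − 1.1 × (7.9 − 2.5) = 1.67
x = 1.67 / 0.93 = 1.80

1.80%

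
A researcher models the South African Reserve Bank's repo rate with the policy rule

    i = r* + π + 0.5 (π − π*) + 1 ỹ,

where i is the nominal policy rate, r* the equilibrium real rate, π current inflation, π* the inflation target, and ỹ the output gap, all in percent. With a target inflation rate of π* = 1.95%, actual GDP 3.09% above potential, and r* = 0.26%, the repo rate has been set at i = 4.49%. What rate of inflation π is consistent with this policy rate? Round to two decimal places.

Output 3.09% above potential → ỹ = 3.09.
Collecting π: i = r* + (1 + 0.5) π − 0.5 π* + 1 ỹ
1.5 π = 4.49 − 0.26 + 0.5 × 1.95 − 1 × 3.09 = 2.115
π = 2.115 / 1.5 = 1.41

1.41%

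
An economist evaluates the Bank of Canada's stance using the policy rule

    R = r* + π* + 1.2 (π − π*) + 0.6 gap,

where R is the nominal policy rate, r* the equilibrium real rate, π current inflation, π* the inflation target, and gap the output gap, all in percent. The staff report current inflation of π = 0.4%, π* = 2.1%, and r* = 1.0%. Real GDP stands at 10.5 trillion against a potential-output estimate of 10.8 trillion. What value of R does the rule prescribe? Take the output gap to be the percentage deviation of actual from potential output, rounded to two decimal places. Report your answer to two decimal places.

-0.61%

Output gap = 100 × (10.5 − 10.8) / 10.8 = -2.78%.
R = 1.00 + 2.10 + 1.2 × (0.40 − 2.10) + 0.6 × (-2.78)
   = 1.00 + 2.1 − 2.04 − 1.668 = -0.61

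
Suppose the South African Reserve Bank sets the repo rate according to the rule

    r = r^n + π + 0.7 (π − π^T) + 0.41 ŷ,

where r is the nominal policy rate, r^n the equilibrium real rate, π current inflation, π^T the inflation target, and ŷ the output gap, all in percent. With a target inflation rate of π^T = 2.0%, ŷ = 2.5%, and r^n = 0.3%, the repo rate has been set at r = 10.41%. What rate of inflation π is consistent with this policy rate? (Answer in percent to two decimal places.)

6.17%

Collecting π: r = r^n + (1 + 0.7) π − 0.7 π^T + 0.41 ŷ
1.7 π = 10.41 − 0.3 + 0.7 × 2.0 − 0.41 × 2.5 = 10.485
π = 10.485 / 1.7 = 6.17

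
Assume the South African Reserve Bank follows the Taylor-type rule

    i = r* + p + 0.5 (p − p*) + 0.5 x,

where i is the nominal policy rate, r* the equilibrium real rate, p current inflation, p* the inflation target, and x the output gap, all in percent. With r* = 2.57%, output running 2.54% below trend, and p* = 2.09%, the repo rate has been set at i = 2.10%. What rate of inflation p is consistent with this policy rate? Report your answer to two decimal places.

Output 2.54% below potential → x = -2.54.
Collecting p: i = r* + (1 + 0.5) p − 0.5 p* + 0.5 x
1.5 p = 2.10 − 2.57 + 0.5 × 2.09 − 0.5 × (-2.54) = 1.845
p = 1.845 / 1.5 = 1.23

1.23%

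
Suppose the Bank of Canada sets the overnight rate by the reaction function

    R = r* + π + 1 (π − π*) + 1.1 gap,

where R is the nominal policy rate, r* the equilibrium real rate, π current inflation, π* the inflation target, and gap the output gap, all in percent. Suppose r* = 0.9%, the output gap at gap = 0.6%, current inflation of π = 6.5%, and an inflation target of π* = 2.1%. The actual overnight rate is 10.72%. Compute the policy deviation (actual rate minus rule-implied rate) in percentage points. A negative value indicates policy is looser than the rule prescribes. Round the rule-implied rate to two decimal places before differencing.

R = 0.9 + 6.5 + 1 × (6.5 − 2.1) + 1.1 × 0.6
   = 0.9 + 6.5 + 4.4 + 0.66 = 12.46
Deviation = 10.72 − 12.46 = -1.74 pp.

-1.74 pp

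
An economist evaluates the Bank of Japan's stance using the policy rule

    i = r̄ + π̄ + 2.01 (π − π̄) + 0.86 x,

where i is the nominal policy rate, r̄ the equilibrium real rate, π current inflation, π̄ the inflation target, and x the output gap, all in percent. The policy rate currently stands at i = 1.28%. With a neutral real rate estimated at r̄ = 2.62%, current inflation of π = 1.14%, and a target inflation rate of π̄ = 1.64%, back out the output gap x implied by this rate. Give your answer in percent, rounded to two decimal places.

0.86 x = 1.28 − 2.62 − 1.64 − 2.01 × (1.14 − 1.64) = -1.975
x = -1.975 / 0.86 = -2.30

-2.30%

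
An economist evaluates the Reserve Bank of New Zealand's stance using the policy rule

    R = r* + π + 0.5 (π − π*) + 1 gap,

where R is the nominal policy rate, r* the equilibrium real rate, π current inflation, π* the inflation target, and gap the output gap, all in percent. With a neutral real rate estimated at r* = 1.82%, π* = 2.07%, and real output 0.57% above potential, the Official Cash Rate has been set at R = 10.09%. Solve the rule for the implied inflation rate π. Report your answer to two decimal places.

5.82%

Output 0.57% above potential → gap = 0.57.
Collecting π: R = r* + (1 + 0.5) π − 0.5 π* + 1 gap
1.5 π = 10.09 − 1.82 + 0.5 × 2.07 − 1 × 0.57 = 8.735
π = 8.735 / 1.5 = 5.82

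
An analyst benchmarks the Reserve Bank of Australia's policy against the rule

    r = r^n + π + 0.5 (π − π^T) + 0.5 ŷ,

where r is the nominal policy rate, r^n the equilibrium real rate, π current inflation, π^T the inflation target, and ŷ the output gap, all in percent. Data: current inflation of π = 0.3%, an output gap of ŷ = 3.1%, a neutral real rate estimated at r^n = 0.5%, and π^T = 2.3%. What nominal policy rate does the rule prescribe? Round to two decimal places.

r = 0.5 + 0.3 + 0.5 × (0.3 − 2.3) + 0.5 × 3.1
   = 0.5 + 0.3 − 1 + 1.55 = 1.35

1.35%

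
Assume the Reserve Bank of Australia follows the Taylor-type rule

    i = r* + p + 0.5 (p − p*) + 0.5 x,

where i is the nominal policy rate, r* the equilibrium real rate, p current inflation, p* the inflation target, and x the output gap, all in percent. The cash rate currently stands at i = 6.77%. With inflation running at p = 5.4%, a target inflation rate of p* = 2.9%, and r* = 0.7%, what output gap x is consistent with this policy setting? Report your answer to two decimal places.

0.5 x = 6.77 − 0.7 − 5.4 − 0.5 × (5.4 − 2.9) = -0.58
x = -0.58 / 0.5 = -1.16

-1.16%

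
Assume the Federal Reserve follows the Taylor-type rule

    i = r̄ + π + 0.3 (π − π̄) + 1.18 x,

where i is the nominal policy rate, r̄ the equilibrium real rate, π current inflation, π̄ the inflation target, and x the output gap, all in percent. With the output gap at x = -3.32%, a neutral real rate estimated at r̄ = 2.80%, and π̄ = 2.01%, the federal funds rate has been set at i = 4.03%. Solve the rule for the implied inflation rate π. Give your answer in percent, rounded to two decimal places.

4.42%

Collecting π: i = r̄ + (1 + 0.3) π − 0.3 π̄ + 1.18 x
1.3 π = 4.03 − 2.80 + 0.3 × 2.01 − 1.18 × (-3.32) = 5.7506
π = 5.7506 / 1.3 = 4.42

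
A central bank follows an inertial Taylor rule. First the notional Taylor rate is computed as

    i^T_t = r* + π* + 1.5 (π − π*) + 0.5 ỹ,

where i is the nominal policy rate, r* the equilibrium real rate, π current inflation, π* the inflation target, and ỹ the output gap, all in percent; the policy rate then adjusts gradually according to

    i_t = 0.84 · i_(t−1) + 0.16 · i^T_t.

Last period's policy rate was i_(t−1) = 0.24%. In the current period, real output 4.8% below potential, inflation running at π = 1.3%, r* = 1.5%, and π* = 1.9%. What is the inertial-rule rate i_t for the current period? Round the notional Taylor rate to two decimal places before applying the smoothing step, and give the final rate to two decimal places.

Output 4.8% below potential → ỹ = -4.8.
i^T_t = 1.5 + 1.9 + 1.5 × (1.3 − 1.9) + 0.5 × (-4.8)
   = 1.5 + 1.9 − 0.9 − 2.4 = 0.10
i_t = 0.84 × 0.24 + 0.16 × 0.10 = 0.2016 + 0.016 = 0.22

0.22%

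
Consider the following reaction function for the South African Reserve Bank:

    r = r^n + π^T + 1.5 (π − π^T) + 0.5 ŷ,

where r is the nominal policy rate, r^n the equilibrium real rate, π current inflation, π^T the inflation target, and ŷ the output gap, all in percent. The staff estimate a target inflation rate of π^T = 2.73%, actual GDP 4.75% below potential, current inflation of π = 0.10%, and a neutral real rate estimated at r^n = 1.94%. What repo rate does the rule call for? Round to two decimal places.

-1.65%

Output 4.75% below potential → ŷ = -4.75.
r = 1.94 + 2.73 + 1.5 × (0.10 − 2.73) + 0.5 × (-4.75)
   = 1.94 + 2.73 − 3.945 − 2.375 = -1.65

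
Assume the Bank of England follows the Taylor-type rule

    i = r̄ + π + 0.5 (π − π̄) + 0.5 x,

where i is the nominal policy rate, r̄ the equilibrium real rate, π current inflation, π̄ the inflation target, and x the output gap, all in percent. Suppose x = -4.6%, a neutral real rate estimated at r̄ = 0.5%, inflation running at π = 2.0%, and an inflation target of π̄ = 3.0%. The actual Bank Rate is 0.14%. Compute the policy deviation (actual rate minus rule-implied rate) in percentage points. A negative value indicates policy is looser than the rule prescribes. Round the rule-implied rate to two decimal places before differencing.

i = 0.5 + 2.0 + 0.5 × (2.0 − 3.0) + 0.5 × (-4.6)
   = 0.5 + 2 − 0.5 − 2.3 = -0.30
Deviation = 0.14 − (-0.30) = 0.44 pp.

0.44 pp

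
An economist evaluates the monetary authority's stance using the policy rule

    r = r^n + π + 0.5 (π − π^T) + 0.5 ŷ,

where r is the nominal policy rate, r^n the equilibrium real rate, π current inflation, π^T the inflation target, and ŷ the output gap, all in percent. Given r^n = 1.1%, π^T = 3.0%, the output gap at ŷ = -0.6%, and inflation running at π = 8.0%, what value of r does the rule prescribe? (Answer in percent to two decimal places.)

11.30%

r = 1.1 + 8.0 + 0.5 × (8.0 − 3.0) + 0.5 × (-0.6)
   = 1.1 + 8 + 2.5 − 0.3 = 11.30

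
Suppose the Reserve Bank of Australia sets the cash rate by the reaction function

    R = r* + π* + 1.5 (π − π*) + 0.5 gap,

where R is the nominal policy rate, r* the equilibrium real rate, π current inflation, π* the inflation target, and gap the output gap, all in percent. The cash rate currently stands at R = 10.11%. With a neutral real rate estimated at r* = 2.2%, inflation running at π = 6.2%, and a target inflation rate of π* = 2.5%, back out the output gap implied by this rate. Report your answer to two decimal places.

-0.28%

0.5 gap = 10.11 − 2.2 − 2.5 − 1.5 × (6.2 − 2.5) = -0.14
gap = -0.14 / 0.5 = -0.28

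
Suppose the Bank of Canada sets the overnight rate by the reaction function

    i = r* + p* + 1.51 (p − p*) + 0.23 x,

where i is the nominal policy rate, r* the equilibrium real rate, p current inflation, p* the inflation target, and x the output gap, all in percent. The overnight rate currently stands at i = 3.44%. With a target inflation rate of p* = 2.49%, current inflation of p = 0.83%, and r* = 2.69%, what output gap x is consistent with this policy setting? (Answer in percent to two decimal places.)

3.33%

0.23 x = 3.44 − 2.69 − 2.49 − 1.51 × (0.83 − 2.49) = 0.7666
x = 0.7666 / 0.23 = 3.33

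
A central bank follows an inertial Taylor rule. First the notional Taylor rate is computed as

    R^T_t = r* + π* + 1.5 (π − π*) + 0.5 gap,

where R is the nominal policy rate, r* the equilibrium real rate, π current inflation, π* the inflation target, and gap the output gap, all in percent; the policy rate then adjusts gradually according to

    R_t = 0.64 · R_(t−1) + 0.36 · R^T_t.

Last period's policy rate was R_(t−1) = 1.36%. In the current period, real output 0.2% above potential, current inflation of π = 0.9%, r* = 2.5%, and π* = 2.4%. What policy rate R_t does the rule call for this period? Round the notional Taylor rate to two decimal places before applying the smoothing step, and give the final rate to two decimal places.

Output 0.2% above potential → gap = 0.2.
R^T_t = 2.5 + 2.4 + 1.5 × (0.9 − 2.4) + 0.5 × 0.2
   = 2.5 + 2.4 − 2.25 + 0.1 = 2.75
R_t = 0.64 × 1.36 + 0.36 × 2.75 = 0.8704 + 0.99 = 1.86

1.86%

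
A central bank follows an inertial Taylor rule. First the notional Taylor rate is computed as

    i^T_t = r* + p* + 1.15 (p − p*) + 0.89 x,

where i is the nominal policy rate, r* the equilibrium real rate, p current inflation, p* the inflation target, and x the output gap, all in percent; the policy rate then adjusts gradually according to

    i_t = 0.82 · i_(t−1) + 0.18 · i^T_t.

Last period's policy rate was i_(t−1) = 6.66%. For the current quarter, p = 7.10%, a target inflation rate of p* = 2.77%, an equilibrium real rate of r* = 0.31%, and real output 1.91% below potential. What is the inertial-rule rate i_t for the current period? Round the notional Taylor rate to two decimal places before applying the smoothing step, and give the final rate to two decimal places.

Output 1.91% below potential → x = -1.91.
i^T_t = 0.31 + 2.77 + 1.15 × (7.10 − 2.77) + 0.89 × (-1.91)
   = 0.31 + 2.77 + 4.9795 − 1.6999 = 6.36
i_t = 0.82 × 6.66 + 0.18 × 6.36 = 5.4612 + 1.1448 = 6.61

6.61%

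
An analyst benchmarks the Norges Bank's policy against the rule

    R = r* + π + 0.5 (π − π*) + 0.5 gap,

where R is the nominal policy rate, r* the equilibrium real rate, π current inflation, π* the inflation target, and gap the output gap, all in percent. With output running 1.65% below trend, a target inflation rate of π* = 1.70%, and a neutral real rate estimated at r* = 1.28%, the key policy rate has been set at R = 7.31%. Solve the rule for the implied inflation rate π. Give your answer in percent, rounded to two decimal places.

5.14%

Output 1.65% below potential → gap = -1.65.
Collecting π: R = r* + (1 + 0.5) π − 0.5 π* + 0.5 gap
1.5 π = 7.31 − 1.28 + 0.5 × 1.70 − 0.5 × (-1.65) = 7.705
π = 7.705 / 1.5 = 5.14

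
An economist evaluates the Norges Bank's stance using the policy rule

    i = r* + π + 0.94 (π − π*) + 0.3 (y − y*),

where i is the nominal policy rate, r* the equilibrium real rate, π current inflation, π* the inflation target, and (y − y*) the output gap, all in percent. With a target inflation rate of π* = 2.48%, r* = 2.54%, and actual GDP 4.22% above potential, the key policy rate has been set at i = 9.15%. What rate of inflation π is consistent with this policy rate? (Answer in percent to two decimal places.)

3.96%

Output 4.22% above potential → (y − y*) = 4.22.
Collecting π: i = r* + (1 + 0.94) π − 0.94 π* + 0.3 (y − y*)
1.94 π = 9.15 − 2.54 + 0.94 × 2.48 − 0.3 × 4.22 = 7.6752
π = 7.6752 / 1.94 = 3.96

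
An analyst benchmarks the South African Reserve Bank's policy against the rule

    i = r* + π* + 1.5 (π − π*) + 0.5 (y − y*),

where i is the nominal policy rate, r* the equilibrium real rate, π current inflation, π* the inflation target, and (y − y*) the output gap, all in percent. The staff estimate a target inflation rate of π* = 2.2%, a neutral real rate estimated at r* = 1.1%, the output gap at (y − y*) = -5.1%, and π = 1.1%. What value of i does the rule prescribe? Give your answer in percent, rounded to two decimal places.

i = 1.1 + 2.2 + 1.5 × (1.1 − 2.2) + 0.5 × (-5.1)
   = 1.1 + 2.2 − 1.65 − 2.55 = -0.90

-0.90%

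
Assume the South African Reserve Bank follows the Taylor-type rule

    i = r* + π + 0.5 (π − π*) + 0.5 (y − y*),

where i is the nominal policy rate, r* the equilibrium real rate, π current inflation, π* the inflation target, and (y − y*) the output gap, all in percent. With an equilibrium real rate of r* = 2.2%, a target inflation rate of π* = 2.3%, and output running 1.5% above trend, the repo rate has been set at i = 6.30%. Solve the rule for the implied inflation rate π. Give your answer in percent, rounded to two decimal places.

3.00%

Output 1.5% above potential → (y − y*) = 1.5.
Collecting π: i = r* + (1 + 0.5) π − 0.5 π* + 0.5 (y − y*)
1.5 π = 6.30 − 2.2 + 0.5 × 2.3 − 0.5 × 1.5 = 4.5
π = 4.5 / 1.5 = 3.00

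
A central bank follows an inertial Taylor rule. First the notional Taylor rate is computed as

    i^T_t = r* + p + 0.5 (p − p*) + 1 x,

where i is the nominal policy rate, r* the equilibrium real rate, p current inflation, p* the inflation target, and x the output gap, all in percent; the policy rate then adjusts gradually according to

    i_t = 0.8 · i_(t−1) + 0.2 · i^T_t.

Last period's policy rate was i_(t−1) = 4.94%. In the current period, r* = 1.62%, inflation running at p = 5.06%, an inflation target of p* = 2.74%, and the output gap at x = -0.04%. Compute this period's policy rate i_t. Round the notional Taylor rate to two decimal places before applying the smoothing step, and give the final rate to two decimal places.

5.51%

i^T_t = 1.62 + 5.06 + 0.5 × (5.06 − 2.74) + 1 × (-0.04)
   = 1.62 + 5.06 + 1.16 − 0.04 = 7.80
i_t = 0.8 × 4.94 + 0.2 × 7.80 = 3.952 + 1.56 = 5.51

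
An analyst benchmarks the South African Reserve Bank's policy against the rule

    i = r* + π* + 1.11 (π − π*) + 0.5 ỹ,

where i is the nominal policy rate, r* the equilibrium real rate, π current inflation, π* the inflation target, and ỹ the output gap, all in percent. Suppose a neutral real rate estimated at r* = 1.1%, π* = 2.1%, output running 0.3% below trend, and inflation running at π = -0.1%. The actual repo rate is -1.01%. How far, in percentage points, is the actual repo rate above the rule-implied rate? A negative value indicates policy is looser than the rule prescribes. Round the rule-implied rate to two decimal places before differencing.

-1.62 pp

Output 0.3% below potential → ỹ = -0.3.
i = 1.1 + 2.1 + 1.11 × (-0.1 − 2.1) + 0.5 × (-0.3)
   = 1.1 + 2.1 − 2.442 − 0.15 = 0.61
Deviation = -1.01 − 0.61 = -1.62 pp.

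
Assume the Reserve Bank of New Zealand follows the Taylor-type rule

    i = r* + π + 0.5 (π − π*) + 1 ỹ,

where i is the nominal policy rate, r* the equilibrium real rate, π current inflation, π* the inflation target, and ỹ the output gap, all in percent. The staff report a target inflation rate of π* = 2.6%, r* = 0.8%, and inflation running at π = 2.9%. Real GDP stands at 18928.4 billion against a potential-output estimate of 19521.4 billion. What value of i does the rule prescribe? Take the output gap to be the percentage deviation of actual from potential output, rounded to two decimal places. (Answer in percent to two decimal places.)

0.81%

Output gap = 100 × (18928.4 − 19521.4) / 19521.4 = -3.04%.
i = 0.80 + 2.90 + 0.5 × (2.90 − 2.60) + 1 × (-3.04)
   = 0.80 + 2.9 + 0.15 − 3.04 = 0.81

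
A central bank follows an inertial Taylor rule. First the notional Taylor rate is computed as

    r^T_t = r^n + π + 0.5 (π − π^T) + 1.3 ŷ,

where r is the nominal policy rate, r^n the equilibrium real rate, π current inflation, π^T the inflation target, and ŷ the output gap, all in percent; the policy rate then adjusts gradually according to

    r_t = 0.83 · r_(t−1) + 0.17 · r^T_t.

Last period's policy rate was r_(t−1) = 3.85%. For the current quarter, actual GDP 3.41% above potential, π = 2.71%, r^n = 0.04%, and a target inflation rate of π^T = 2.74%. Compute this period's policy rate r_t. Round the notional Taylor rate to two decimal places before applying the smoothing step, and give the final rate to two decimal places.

Output 3.41% above potential → ŷ = 3.41.
r^T_t = 0.04 + 2.71 + 0.5 × (2.71 − 2.74) + 1.3 × 3.41
   = 0.04 + 2.71 − 0.015 + 4.433 = 7.17
r_t = 0.83 × 3.85 + 0.17 × 7.17 = 3.1955 + 1.2189 = 4.41

4.41%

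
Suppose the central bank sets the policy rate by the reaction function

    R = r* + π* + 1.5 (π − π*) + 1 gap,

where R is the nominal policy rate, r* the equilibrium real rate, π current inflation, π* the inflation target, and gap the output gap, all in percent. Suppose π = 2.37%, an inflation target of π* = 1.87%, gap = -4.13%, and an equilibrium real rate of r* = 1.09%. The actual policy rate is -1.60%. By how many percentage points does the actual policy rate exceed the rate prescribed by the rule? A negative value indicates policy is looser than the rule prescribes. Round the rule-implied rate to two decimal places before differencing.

R = 1.09 + 1.87 + 1.5 × (2.37 − 1.87) + 1 × (-4.13)
   = 1.09 + 1.87 + 0.75 − 4.13 = -0.42
Deviation = -1.60 − (-0.42) = -1.18 pp.

-1.18 pp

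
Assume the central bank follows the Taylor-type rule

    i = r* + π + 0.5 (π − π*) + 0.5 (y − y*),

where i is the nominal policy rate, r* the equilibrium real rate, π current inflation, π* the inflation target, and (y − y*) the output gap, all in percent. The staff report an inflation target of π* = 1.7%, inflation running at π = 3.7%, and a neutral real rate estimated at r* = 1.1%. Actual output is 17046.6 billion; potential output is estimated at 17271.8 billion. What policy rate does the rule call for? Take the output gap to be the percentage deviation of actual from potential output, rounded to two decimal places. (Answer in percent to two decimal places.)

Output gap = 100 × (17046.6 − 17271.8) / 17271.8 = -1.30%.
i = 1.10 + 3.70 + 0.5 × (3.70 − 1.70) + 0.5 × (-1.30)
   = 1.10 + 3.7 + 1 − 0.65 = 5.15

5.15%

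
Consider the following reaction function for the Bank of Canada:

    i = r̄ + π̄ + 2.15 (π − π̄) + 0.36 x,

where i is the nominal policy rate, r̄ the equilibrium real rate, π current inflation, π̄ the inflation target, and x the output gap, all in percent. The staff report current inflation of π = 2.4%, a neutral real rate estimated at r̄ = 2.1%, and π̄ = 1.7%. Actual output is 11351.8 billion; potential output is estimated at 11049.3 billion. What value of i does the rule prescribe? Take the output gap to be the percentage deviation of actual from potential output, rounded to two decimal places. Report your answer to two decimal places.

6.29%

Output gap = 100 × (11351.8 − 11049.3) / 11049.3 = 2.74%.
i = 2.10 + 1.70 + 2.15 × (2.40 − 1.70) + 0.36 × 2.74
   = 2.10 + 1.7 + 1.505 + 0.9864 = 6.29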